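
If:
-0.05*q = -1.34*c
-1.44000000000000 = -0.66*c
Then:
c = 2.18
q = 58.47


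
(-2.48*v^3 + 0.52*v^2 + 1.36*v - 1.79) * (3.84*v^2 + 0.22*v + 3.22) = -9.5232*v^5 + 1.4512*v^4 - 2.6488*v^3 - 4.9*v^2 + 3.9854*v - 5.7638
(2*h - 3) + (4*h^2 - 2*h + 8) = 4*h^2 + 5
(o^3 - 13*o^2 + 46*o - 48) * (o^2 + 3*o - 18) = o^5 - 10*o^4 - 11*o^3 + 324*o^2 - 972*o + 864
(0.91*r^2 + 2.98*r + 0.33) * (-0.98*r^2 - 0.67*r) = -0.8918*r^4 - 3.5301*r^3 - 2.32*r^2 - 0.2211*r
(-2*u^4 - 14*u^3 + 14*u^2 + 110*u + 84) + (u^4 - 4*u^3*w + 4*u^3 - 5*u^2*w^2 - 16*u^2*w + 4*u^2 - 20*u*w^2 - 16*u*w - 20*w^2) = -u^4 - 4*u^3*w - 10*u^3 - 5*u^2*w^2 - 16*u^2*w + 18*u^2 - 20*u*w^2 - 16*u*w + 110*u - 20*w^2 + 84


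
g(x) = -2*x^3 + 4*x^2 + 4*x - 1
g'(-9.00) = -554.00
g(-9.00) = 1745.00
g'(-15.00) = -1466.00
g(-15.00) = 7589.00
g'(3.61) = -45.31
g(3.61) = -28.52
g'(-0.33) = 0.71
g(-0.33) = -1.81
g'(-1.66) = -25.81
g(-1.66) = 12.53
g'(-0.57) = -2.51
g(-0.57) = -1.61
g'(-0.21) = 2.06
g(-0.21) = -1.65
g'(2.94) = -24.34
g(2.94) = -5.49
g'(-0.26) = 1.51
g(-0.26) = -1.73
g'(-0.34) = 0.59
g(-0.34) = -1.82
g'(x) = -6*x^2 + 8*x + 4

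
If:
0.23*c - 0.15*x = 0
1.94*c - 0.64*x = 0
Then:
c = 0.00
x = 0.00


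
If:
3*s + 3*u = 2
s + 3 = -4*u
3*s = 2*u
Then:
No Solution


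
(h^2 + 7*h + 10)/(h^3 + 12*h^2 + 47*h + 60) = (h + 2)/(h^2 + 7*h + 12)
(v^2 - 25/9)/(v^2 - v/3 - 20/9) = (3*v + 5)/(3*v + 4)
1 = 1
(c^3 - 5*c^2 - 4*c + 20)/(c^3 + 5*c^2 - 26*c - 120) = (c^2 - 4)/(c^2 + 10*c + 24)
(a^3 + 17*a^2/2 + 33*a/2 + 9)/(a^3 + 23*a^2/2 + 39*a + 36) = (a + 1)/(a + 4)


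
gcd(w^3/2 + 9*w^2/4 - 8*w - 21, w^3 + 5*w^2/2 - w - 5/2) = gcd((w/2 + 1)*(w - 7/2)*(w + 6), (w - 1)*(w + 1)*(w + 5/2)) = 1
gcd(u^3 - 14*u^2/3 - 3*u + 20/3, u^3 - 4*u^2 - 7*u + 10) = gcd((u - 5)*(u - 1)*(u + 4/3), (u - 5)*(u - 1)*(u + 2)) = u^2 - 6*u + 5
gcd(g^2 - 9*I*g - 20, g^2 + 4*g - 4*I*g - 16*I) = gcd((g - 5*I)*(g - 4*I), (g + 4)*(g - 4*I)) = g - 4*I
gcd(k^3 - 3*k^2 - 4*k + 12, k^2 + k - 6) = k - 2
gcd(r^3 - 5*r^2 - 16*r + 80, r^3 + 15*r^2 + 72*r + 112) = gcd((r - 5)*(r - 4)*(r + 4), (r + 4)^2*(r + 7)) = r + 4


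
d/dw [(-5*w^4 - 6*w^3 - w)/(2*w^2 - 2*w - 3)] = (-20*w^5 + 18*w^4 + 84*w^3 + 56*w^2 + 3)/(4*w^4 - 8*w^3 - 8*w^2 + 12*w + 9)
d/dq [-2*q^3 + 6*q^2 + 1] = 6*q*(2 - q)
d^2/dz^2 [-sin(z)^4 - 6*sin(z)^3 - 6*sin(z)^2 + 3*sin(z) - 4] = 16*sin(z)^4 + 54*sin(z)^3 + 12*sin(z)^2 - 39*sin(z) - 12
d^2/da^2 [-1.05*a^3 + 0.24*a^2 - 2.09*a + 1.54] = 0.48 - 6.3*a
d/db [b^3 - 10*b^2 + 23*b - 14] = 3*b^2 - 20*b + 23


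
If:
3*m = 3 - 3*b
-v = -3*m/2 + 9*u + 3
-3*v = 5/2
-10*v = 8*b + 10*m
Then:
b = 5/6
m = 1/6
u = -23/108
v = -5/6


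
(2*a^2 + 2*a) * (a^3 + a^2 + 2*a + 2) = 2*a^5 + 4*a^4 + 6*a^3 + 8*a^2 + 4*a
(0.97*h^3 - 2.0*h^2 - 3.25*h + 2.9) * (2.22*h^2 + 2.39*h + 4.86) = 2.1534*h^5 - 2.1217*h^4 - 7.2808*h^3 - 11.0495*h^2 - 8.864*h + 14.094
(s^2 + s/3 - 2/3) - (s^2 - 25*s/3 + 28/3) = 26*s/3 - 10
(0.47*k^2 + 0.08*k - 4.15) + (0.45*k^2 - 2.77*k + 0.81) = 0.92*k^2 - 2.69*k - 3.34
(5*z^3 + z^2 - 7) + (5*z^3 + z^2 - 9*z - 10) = 10*z^3 + 2*z^2 - 9*z - 17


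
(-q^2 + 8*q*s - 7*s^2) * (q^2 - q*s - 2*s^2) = -q^4 + 9*q^3*s - 13*q^2*s^2 - 9*q*s^3 + 14*s^4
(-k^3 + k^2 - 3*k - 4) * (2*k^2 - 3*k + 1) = -2*k^5 + 5*k^4 - 10*k^3 + 2*k^2 + 9*k - 4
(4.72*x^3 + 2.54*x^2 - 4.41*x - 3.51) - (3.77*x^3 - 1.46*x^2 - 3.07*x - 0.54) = 0.95*x^3 + 4.0*x^2 - 1.34*x - 2.97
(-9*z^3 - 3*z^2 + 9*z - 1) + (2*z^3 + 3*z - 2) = -7*z^3 - 3*z^2 + 12*z - 3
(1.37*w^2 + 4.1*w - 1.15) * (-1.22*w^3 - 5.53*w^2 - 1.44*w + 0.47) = -1.6714*w^5 - 12.5781*w^4 - 23.2428*w^3 + 1.0994*w^2 + 3.583*w - 0.5405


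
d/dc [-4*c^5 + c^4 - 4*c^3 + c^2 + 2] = 2*c*(-10*c^3 + 2*c^2 - 6*c + 1)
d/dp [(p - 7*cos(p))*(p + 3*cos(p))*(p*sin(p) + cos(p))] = p^3*cos(p) + 2*p^2*sin(p) - 8*p^2*cos(p)^2 + 4*p^2 - 63*p*cos(p)^3 + 44*p*cos(p) + 42*sin(p)*cos(p)^2 - 4*cos(p)^2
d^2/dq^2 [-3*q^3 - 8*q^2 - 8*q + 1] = -18*q - 16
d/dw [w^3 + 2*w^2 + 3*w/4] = 3*w^2 + 4*w + 3/4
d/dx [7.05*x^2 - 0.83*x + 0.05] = 14.1*x - 0.83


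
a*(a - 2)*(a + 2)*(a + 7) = a^4 + 7*a^3 - 4*a^2 - 28*a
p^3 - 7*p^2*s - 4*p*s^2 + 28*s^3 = (p - 7*s)*(p - 2*s)*(p + 2*s)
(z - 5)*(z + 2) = z^2 - 3*z - 10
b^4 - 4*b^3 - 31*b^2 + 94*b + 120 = (b - 6)*(b - 4)*(b + 1)*(b + 5)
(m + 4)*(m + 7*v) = m^2 + 7*m*v + 4*m + 28*v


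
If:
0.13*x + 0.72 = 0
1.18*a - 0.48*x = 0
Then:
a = -2.25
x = -5.54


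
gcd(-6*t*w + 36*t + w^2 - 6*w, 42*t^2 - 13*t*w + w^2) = 6*t - w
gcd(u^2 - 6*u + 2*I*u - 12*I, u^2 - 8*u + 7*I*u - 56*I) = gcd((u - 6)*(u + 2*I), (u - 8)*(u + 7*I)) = 1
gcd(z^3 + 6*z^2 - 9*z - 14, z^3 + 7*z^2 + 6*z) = z + 1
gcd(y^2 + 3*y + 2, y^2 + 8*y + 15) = 1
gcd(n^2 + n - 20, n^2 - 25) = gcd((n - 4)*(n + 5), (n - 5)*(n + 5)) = n + 5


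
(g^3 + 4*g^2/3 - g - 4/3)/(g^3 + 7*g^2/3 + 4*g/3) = (g - 1)/g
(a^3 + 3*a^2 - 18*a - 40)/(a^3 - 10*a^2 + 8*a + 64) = (a + 5)/(a - 8)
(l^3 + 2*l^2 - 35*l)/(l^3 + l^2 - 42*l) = (l - 5)/(l - 6)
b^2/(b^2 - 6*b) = b/(b - 6)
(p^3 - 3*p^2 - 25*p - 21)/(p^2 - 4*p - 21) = p + 1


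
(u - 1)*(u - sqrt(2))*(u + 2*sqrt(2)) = u^3 - u^2 + sqrt(2)*u^2 - 4*u - sqrt(2)*u + 4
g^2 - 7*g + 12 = (g - 4)*(g - 3)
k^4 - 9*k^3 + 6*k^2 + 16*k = k*(k - 8)*(k - 2)*(k + 1)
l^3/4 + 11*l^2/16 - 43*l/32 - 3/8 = (l/4 + 1)*(l - 3/2)*(l + 1/4)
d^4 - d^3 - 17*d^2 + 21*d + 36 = (d - 3)^2*(d + 1)*(d + 4)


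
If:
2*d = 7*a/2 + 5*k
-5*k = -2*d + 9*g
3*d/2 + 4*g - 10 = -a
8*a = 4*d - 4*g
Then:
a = 360/221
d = 860/221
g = 140/221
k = 92/221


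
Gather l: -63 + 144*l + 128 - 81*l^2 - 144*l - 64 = 1 - 81*l^2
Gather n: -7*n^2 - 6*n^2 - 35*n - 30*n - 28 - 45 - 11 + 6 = -13*n^2 - 65*n - 78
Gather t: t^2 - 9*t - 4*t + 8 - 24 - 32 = t^2 - 13*t - 48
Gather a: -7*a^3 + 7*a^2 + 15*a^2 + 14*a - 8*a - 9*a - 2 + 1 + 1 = -7*a^3 + 22*a^2 - 3*a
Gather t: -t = -t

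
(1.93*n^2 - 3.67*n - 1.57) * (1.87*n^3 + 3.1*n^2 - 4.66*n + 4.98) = 3.6091*n^5 - 0.879900000000001*n^4 - 23.3067*n^3 + 21.8466*n^2 - 10.9604*n - 7.8186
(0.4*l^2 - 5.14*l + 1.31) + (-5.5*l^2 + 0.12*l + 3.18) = -5.1*l^2 - 5.02*l + 4.49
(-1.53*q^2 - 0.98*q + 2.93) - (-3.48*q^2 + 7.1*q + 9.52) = 1.95*q^2 - 8.08*q - 6.59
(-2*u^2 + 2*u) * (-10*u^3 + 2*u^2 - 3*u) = 20*u^5 - 24*u^4 + 10*u^3 - 6*u^2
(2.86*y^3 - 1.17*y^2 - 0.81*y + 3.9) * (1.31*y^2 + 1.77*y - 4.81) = 3.7466*y^5 + 3.5295*y^4 - 16.8886*y^3 + 9.303*y^2 + 10.7991*y - 18.759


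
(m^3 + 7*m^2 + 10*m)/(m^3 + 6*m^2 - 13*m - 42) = m*(m + 5)/(m^2 + 4*m - 21)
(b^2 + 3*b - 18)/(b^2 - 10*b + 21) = (b + 6)/(b - 7)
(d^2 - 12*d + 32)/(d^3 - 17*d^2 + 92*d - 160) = 1/(d - 5)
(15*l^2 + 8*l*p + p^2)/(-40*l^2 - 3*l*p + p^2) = (3*l + p)/(-8*l + p)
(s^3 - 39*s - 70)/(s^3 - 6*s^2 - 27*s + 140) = (s + 2)/(s - 4)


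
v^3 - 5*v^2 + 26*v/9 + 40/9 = (v - 4)*(v - 5/3)*(v + 2/3)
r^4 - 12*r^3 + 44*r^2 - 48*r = r*(r - 6)*(r - 4)*(r - 2)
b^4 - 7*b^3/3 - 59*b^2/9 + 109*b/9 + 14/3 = (b - 3)*(b - 2)*(b + 1/3)*(b + 7/3)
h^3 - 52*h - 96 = (h - 8)*(h + 2)*(h + 6)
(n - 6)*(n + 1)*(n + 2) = n^3 - 3*n^2 - 16*n - 12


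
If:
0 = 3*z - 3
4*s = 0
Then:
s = 0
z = 1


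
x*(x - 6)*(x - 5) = x^3 - 11*x^2 + 30*x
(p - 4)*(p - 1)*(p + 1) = p^3 - 4*p^2 - p + 4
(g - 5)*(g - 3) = g^2 - 8*g + 15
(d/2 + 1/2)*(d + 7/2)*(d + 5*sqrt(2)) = d^3/2 + 9*d^2/4 + 5*sqrt(2)*d^2/2 + 7*d/4 + 45*sqrt(2)*d/4 + 35*sqrt(2)/4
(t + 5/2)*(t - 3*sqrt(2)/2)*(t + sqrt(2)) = t^3 - sqrt(2)*t^2/2 + 5*t^2/2 - 3*t - 5*sqrt(2)*t/4 - 15/2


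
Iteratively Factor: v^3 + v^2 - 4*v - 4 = (v - 2)*(v^2 + 3*v + 2) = (v - 2)*(v + 2)*(v + 1)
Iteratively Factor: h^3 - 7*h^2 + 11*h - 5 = (h - 5)*(h^2 - 2*h + 1) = (h - 5)*(h - 1)*(h - 1)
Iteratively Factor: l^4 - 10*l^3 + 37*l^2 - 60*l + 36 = (l - 3)*(l^3 - 7*l^2 + 16*l - 12) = (l - 3)^2*(l^2 - 4*l + 4) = (l - 3)^2*(l - 2)*(l - 2)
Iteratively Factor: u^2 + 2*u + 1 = (u + 1)*(u + 1)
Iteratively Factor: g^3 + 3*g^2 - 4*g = (g)*(g^2 + 3*g - 4) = g*(g - 1)*(g + 4)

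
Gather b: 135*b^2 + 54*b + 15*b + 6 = 135*b^2 + 69*b + 6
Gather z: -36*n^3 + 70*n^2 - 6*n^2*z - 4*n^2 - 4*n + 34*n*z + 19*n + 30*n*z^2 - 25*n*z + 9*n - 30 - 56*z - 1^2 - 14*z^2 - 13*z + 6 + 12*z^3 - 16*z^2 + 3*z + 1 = -36*n^3 + 66*n^2 + 24*n + 12*z^3 + z^2*(30*n - 30) + z*(-6*n^2 + 9*n - 66) - 24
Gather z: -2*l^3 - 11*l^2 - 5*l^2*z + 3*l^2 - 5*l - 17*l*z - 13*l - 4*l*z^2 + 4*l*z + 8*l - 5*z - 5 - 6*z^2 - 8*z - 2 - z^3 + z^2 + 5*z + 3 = -2*l^3 - 8*l^2 - 10*l - z^3 + z^2*(-4*l - 5) + z*(-5*l^2 - 13*l - 8) - 4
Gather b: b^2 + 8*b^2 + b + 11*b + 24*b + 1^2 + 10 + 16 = 9*b^2 + 36*b + 27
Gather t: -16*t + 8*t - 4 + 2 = -8*t - 2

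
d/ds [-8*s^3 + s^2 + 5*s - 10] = -24*s^2 + 2*s + 5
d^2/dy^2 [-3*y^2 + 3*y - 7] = -6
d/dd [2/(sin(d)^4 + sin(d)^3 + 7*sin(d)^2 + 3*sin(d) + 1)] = 2*(-3*sin(d)^2 - 17*sin(d) + sin(3*d) - 3)*cos(d)/(sin(d)^4 + sin(d)^3 + 7*sin(d)^2 + 3*sin(d) + 1)^2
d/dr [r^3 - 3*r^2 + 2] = 3*r*(r - 2)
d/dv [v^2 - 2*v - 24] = 2*v - 2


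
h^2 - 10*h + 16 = (h - 8)*(h - 2)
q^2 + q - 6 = (q - 2)*(q + 3)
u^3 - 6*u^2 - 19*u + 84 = (u - 7)*(u - 3)*(u + 4)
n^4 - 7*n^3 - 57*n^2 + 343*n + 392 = (n - 8)*(n - 7)*(n + 1)*(n + 7)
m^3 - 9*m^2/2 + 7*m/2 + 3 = (m - 3)*(m - 2)*(m + 1/2)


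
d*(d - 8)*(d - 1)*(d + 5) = d^4 - 4*d^3 - 37*d^2 + 40*d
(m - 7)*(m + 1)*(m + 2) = m^3 - 4*m^2 - 19*m - 14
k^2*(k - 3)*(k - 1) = k^4 - 4*k^3 + 3*k^2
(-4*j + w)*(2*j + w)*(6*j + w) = -48*j^3 - 20*j^2*w + 4*j*w^2 + w^3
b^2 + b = b*(b + 1)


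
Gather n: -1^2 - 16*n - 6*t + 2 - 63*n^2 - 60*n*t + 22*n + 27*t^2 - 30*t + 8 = -63*n^2 + n*(6 - 60*t) + 27*t^2 - 36*t + 9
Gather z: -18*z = -18*z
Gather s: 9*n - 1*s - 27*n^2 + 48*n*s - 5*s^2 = -27*n^2 + 9*n - 5*s^2 + s*(48*n - 1)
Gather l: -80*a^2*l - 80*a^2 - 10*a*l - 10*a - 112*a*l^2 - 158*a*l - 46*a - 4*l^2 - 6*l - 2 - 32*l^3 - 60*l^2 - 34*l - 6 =-80*a^2 - 56*a - 32*l^3 + l^2*(-112*a - 64) + l*(-80*a^2 - 168*a - 40) - 8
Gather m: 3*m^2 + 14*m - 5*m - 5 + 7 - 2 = 3*m^2 + 9*m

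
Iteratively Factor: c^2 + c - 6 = (c + 3)*(c - 2)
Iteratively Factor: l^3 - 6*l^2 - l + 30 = (l - 5)*(l^2 - l - 6) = (l - 5)*(l - 3)*(l + 2)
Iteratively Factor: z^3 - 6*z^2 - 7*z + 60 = (z - 4)*(z^2 - 2*z - 15) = (z - 4)*(z + 3)*(z - 5)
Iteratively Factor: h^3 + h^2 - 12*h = (h + 4)*(h^2 - 3*h) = (h - 3)*(h + 4)*(h)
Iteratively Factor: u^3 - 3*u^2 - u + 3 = (u - 3)*(u^2 - 1) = (u - 3)*(u + 1)*(u - 1)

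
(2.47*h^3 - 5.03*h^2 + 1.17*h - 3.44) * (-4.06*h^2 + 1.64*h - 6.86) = -10.0282*h^5 + 24.4726*h^4 - 29.9436*h^3 + 50.391*h^2 - 13.6678*h + 23.5984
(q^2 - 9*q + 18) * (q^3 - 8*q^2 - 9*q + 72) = q^5 - 17*q^4 + 81*q^3 + 9*q^2 - 810*q + 1296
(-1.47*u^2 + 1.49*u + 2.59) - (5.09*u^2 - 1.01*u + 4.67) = -6.56*u^2 + 2.5*u - 2.08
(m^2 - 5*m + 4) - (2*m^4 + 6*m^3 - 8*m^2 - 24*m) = -2*m^4 - 6*m^3 + 9*m^2 + 19*m + 4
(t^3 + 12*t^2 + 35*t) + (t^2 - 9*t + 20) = t^3 + 13*t^2 + 26*t + 20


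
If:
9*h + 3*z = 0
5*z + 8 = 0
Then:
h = 8/15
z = -8/5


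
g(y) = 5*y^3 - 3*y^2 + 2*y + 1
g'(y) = 15*y^2 - 6*y + 2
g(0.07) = 1.13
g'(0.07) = 1.65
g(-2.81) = -139.25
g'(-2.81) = 137.30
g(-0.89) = -6.68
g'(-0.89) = 19.22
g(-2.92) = -154.90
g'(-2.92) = 147.42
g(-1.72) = -36.76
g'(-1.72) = 56.70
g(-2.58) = -110.00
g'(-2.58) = 117.33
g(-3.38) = -233.11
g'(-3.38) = 193.65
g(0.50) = 1.88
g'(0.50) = 2.75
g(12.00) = 8233.00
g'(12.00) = 2090.00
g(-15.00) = -17579.00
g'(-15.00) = 3467.00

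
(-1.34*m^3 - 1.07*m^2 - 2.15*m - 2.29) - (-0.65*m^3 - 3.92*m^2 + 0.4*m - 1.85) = -0.69*m^3 + 2.85*m^2 - 2.55*m - 0.44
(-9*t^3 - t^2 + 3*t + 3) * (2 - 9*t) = 81*t^4 - 9*t^3 - 29*t^2 - 21*t + 6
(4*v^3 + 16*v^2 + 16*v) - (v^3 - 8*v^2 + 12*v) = 3*v^3 + 24*v^2 + 4*v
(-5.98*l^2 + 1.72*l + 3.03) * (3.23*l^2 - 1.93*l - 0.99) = -19.3154*l^4 + 17.097*l^3 + 12.3875*l^2 - 7.5507*l - 2.9997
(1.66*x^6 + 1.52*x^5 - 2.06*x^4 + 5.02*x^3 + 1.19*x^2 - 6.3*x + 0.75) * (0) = 0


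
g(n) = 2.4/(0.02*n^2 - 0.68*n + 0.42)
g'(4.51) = 0.24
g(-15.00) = 0.16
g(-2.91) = 0.93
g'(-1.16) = 1.14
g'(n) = 2.4*(0.68 - 0.04*n)/(0.02*n^2 - 0.68*n + 0.42)^2 = (1.632 - 0.096*n)/(0.02*n^2 - 0.68*n + 0.42)^2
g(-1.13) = 1.98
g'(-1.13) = 1.18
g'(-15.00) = 0.01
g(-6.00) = 0.46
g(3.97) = -1.22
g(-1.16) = 1.94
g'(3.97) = 0.32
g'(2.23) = 1.43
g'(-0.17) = 5.73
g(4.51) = -1.07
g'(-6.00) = 0.08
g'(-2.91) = 0.29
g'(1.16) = 13.01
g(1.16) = -7.02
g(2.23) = -2.41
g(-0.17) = 4.48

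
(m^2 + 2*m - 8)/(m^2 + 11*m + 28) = (m - 2)/(m + 7)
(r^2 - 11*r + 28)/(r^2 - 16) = (r - 7)/(r + 4)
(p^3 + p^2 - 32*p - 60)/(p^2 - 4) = (p^2 - p - 30)/(p - 2)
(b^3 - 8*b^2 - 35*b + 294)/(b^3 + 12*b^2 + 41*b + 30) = (b^2 - 14*b + 49)/(b^2 + 6*b + 5)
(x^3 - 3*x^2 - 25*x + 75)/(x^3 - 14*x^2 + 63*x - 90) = (x + 5)/(x - 6)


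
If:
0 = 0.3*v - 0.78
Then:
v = 2.60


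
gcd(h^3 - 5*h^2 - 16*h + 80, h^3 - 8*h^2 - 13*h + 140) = h^2 - h - 20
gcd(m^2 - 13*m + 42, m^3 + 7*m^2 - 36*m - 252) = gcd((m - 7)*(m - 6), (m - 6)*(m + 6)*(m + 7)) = m - 6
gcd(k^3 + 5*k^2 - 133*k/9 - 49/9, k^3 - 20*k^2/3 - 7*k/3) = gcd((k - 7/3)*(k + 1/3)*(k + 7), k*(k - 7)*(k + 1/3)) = k + 1/3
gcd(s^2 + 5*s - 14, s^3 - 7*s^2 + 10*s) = s - 2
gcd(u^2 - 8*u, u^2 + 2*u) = u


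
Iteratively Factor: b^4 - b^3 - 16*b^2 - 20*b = (b + 2)*(b^3 - 3*b^2 - 10*b) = b*(b + 2)*(b^2 - 3*b - 10) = b*(b + 2)^2*(b - 5)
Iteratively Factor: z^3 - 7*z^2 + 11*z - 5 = (z - 1)*(z^2 - 6*z + 5) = (z - 5)*(z - 1)*(z - 1)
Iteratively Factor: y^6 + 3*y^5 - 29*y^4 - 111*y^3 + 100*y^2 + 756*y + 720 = (y + 3)*(y^5 - 29*y^3 - 24*y^2 + 172*y + 240) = (y + 3)*(y + 4)*(y^4 - 4*y^3 - 13*y^2 + 28*y + 60) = (y - 5)*(y + 3)*(y + 4)*(y^3 + y^2 - 8*y - 12) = (y - 5)*(y + 2)*(y + 3)*(y + 4)*(y^2 - y - 6) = (y - 5)*(y + 2)^2*(y + 3)*(y + 4)*(y - 3)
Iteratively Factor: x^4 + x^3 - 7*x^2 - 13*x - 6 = (x + 1)*(x^3 - 7*x - 6) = (x + 1)^2*(x^2 - x - 6) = (x + 1)^2*(x + 2)*(x - 3)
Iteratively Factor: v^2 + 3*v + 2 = (v + 1)*(v + 2)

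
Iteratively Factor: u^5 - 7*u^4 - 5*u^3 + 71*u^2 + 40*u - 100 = (u + 2)*(u^4 - 9*u^3 + 13*u^2 + 45*u - 50) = (u - 1)*(u + 2)*(u^3 - 8*u^2 + 5*u + 50) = (u - 1)*(u + 2)^2*(u^2 - 10*u + 25) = (u - 5)*(u - 1)*(u + 2)^2*(u - 5)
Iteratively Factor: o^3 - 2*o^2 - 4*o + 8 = (o - 2)*(o^2 - 4) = (o - 2)^2*(o + 2)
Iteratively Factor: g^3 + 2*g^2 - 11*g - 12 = (g + 4)*(g^2 - 2*g - 3) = (g + 1)*(g + 4)*(g - 3)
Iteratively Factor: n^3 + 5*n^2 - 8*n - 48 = (n + 4)*(n^2 + n - 12) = (n - 3)*(n + 4)*(n + 4)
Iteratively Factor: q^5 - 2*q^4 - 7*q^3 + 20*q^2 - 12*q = (q + 3)*(q^4 - 5*q^3 + 8*q^2 - 4*q) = (q - 2)*(q + 3)*(q^3 - 3*q^2 + 2*q) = (q - 2)^2*(q + 3)*(q^2 - q) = (q - 2)^2*(q - 1)*(q + 3)*(q)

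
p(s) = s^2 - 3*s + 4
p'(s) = 2*s - 3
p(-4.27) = 35.04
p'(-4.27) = -11.54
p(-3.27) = 24.50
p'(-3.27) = -9.54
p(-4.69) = 40.07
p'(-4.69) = -12.38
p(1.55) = 1.75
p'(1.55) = 0.10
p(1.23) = 1.82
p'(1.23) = -0.54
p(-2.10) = 14.71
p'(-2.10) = -7.20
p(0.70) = 2.39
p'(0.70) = -1.60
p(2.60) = 2.96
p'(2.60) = 2.20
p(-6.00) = 58.00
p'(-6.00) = -15.00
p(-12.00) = 184.00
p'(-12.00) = -27.00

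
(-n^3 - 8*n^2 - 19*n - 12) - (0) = -n^3 - 8*n^2 - 19*n - 12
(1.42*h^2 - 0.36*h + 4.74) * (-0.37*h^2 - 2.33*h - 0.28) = -0.5254*h^4 - 3.1754*h^3 - 1.3126*h^2 - 10.9434*h - 1.3272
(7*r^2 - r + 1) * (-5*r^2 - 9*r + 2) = -35*r^4 - 58*r^3 + 18*r^2 - 11*r + 2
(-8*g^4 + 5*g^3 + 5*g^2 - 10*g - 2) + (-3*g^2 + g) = -8*g^4 + 5*g^3 + 2*g^2 - 9*g - 2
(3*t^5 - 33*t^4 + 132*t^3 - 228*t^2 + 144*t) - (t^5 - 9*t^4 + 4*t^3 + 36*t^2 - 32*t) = 2*t^5 - 24*t^4 + 128*t^3 - 264*t^2 + 176*t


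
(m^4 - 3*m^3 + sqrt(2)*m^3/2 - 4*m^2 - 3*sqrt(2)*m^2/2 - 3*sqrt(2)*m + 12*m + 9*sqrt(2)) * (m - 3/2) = m^5 - 9*m^4/2 + sqrt(2)*m^4/2 - 9*sqrt(2)*m^3/4 + m^3/2 - 3*sqrt(2)*m^2/4 + 18*m^2 - 18*m + 27*sqrt(2)*m/2 - 27*sqrt(2)/2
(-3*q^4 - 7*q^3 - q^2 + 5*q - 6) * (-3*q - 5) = 9*q^5 + 36*q^4 + 38*q^3 - 10*q^2 - 7*q + 30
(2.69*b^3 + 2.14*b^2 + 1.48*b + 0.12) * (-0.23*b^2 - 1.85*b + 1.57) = -0.6187*b^5 - 5.4687*b^4 - 0.0761000000000005*b^3 + 0.5942*b^2 + 2.1016*b + 0.1884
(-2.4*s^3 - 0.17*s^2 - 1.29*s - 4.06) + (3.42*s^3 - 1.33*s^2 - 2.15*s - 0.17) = 1.02*s^3 - 1.5*s^2 - 3.44*s - 4.23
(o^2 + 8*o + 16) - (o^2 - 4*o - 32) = 12*o + 48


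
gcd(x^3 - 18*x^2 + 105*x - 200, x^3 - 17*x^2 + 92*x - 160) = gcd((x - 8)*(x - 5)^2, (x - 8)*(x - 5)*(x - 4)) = x^2 - 13*x + 40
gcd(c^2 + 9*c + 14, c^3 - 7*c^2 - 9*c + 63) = 1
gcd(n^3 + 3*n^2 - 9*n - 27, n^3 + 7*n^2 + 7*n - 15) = n + 3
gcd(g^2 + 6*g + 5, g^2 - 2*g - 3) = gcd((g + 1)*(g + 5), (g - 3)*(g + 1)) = g + 1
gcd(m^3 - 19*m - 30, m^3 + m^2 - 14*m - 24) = m^2 + 5*m + 6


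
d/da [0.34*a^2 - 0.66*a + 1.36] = 0.68*a - 0.66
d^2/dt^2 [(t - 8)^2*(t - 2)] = 6*t - 36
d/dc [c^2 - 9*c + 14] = 2*c - 9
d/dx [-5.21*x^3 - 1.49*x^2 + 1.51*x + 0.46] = -15.63*x^2 - 2.98*x + 1.51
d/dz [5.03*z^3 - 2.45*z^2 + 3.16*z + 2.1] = 15.09*z^2 - 4.9*z + 3.16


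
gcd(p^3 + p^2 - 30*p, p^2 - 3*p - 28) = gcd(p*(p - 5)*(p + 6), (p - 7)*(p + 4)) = 1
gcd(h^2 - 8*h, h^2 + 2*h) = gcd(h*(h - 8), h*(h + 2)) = h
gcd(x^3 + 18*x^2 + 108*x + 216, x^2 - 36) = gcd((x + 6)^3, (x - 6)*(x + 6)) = x + 6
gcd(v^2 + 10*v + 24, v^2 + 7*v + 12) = v + 4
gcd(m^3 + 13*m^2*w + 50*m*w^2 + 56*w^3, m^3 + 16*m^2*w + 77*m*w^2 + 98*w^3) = m^2 + 9*m*w + 14*w^2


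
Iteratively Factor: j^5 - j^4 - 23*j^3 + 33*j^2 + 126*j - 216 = (j + 3)*(j^4 - 4*j^3 - 11*j^2 + 66*j - 72) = (j + 3)*(j + 4)*(j^3 - 8*j^2 + 21*j - 18) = (j - 2)*(j + 3)*(j + 4)*(j^2 - 6*j + 9) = (j - 3)*(j - 2)*(j + 3)*(j + 4)*(j - 3)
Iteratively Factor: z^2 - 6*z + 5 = (z - 5)*(z - 1)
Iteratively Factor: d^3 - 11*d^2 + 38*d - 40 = (d - 5)*(d^2 - 6*d + 8) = (d - 5)*(d - 4)*(d - 2)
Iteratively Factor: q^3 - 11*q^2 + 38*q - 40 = (q - 5)*(q^2 - 6*q + 8) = (q - 5)*(q - 2)*(q - 4)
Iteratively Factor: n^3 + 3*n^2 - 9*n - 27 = (n + 3)*(n^2 - 9) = (n - 3)*(n + 3)*(n + 3)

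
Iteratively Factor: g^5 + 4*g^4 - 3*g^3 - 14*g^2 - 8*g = (g + 1)*(g^4 + 3*g^3 - 6*g^2 - 8*g) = (g + 1)*(g + 4)*(g^3 - g^2 - 2*g) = g*(g + 1)*(g + 4)*(g^2 - g - 2) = g*(g - 2)*(g + 1)*(g + 4)*(g + 1)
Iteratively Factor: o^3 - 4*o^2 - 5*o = (o - 5)*(o^2 + o) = (o - 5)*(o + 1)*(o)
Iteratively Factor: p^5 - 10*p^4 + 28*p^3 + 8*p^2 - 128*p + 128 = (p - 2)*(p^4 - 8*p^3 + 12*p^2 + 32*p - 64) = (p - 2)^2*(p^3 - 6*p^2 + 32) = (p - 4)*(p - 2)^2*(p^2 - 2*p - 8) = (p - 4)^2*(p - 2)^2*(p + 2)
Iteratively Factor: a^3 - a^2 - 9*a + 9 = (a - 3)*(a^2 + 2*a - 3) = (a - 3)*(a + 3)*(a - 1)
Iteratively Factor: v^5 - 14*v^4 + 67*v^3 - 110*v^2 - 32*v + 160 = (v - 5)*(v^4 - 9*v^3 + 22*v^2 - 32) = (v - 5)*(v - 4)*(v^3 - 5*v^2 + 2*v + 8) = (v - 5)*(v - 4)*(v + 1)*(v^2 - 6*v + 8) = (v - 5)*(v - 4)^2*(v + 1)*(v - 2)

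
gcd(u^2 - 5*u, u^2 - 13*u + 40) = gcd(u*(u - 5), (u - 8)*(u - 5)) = u - 5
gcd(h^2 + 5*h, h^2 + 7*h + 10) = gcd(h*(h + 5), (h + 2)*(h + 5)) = h + 5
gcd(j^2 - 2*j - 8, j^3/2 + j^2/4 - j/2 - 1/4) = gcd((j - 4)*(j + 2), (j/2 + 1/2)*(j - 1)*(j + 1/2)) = 1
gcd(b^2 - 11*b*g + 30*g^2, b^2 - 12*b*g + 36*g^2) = b - 6*g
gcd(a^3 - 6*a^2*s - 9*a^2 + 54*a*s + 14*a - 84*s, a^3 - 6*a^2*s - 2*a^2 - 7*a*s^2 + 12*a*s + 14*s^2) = a - 2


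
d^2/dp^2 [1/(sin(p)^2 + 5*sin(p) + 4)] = (-4*sin(p)^3 - 11*sin(p)^2 + 8*sin(p) + 42)/((sin(p) + 1)^2*(sin(p) + 4)^3)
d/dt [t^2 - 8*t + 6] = 2*t - 8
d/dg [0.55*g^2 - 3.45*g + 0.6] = 1.1*g - 3.45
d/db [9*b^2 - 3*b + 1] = 18*b - 3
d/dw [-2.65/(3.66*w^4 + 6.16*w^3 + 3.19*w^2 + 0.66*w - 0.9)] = (38.796*w^3 + 48.972*w^2 + 16.907*w + 1.749)/(3.66*w^4 + 6.16*w^3 + 3.19*w^2 + 0.66*w - 0.9)^2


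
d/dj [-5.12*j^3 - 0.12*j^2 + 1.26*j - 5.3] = -15.36*j^2 - 0.24*j + 1.26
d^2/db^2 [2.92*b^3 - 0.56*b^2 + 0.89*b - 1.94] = 17.52*b - 1.12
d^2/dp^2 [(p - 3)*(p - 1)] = 2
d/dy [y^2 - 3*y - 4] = 2*y - 3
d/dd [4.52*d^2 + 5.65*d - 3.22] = 9.04*d + 5.65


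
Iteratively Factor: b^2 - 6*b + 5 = (b - 1)*(b - 5)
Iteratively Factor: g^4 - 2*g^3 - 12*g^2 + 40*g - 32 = (g - 2)*(g^3 - 12*g + 16) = (g - 2)*(g + 4)*(g^2 - 4*g + 4) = (g - 2)^2*(g + 4)*(g - 2)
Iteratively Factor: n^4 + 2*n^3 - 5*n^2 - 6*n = (n)*(n^3 + 2*n^2 - 5*n - 6) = n*(n - 2)*(n^2 + 4*n + 3) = n*(n - 2)*(n + 1)*(n + 3)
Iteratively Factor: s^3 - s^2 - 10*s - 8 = (s + 2)*(s^2 - 3*s - 4) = (s - 4)*(s + 2)*(s + 1)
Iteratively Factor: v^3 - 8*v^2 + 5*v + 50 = (v + 2)*(v^2 - 10*v + 25) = (v - 5)*(v + 2)*(v - 5)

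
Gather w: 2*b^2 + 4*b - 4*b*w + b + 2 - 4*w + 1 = 2*b^2 + 5*b + w*(-4*b - 4) + 3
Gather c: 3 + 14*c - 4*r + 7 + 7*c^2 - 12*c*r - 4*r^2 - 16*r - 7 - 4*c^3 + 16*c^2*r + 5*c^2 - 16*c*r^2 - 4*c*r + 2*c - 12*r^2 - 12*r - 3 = -4*c^3 + c^2*(16*r + 12) + c*(-16*r^2 - 16*r + 16) - 16*r^2 - 32*r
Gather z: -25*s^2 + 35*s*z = -25*s^2 + 35*s*z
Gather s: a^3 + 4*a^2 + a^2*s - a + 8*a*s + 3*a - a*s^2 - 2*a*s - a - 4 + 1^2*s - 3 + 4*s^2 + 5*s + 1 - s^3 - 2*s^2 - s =a^3 + 4*a^2 + a - s^3 + s^2*(2 - a) + s*(a^2 + 6*a + 5) - 6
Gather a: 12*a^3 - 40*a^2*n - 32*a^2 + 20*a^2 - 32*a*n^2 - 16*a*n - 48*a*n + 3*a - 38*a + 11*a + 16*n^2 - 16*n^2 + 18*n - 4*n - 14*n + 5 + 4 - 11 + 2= 12*a^3 + a^2*(-40*n - 12) + a*(-32*n^2 - 64*n - 24)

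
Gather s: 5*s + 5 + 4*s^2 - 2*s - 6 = 4*s^2 + 3*s - 1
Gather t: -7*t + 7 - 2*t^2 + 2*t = -2*t^2 - 5*t + 7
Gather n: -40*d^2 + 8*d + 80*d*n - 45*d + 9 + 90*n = -40*d^2 - 37*d + n*(80*d + 90) + 9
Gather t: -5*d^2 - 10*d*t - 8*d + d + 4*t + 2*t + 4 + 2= -5*d^2 - 7*d + t*(6 - 10*d) + 6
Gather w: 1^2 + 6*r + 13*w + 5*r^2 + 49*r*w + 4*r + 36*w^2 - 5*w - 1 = 5*r^2 + 10*r + 36*w^2 + w*(49*r + 8)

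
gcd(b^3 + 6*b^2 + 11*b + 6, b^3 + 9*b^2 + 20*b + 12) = b^2 + 3*b + 2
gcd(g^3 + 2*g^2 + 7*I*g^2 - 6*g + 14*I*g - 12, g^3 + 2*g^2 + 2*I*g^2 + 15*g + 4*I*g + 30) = g + 2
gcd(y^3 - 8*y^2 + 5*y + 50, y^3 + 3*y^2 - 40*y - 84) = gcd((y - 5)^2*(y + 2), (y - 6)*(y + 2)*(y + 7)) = y + 2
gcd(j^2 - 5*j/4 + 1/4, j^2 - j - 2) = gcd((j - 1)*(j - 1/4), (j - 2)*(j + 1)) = 1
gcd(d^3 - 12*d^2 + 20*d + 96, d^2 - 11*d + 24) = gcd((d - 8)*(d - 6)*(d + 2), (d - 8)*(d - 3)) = d - 8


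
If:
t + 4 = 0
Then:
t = -4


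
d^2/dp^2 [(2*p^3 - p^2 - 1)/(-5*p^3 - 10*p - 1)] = 2*(25*p^6 + 300*p^5 + 60*p^4 - 235*p^3 + 90*p^2 - 21*p + 101)/(125*p^9 + 750*p^7 + 75*p^6 + 1500*p^5 + 300*p^4 + 1015*p^3 + 300*p^2 + 30*p + 1)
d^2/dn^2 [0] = 0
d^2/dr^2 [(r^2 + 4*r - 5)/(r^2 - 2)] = 2*(4*r^3 - 9*r^2 + 24*r - 6)/(r^6 - 6*r^4 + 12*r^2 - 8)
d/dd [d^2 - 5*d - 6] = 2*d - 5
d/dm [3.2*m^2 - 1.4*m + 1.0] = 6.4*m - 1.4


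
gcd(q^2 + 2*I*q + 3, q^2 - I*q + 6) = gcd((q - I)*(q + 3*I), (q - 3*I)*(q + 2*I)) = 1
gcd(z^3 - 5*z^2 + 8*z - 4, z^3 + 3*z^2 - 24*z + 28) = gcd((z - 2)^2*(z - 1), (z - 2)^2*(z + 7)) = z^2 - 4*z + 4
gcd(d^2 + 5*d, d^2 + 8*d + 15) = d + 5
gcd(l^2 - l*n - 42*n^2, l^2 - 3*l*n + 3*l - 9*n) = 1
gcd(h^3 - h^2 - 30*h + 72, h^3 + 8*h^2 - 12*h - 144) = h^2 + 2*h - 24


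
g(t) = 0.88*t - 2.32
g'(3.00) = 0.88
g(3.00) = 0.32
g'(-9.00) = 0.88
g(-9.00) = -10.24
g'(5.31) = 0.88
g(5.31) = 2.35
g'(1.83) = 0.88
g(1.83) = -0.71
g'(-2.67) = 0.88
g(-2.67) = -4.67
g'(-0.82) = 0.88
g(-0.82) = -3.04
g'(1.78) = 0.88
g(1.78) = -0.75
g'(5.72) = 0.88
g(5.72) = 2.71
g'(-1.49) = 0.88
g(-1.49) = -3.63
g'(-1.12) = 0.88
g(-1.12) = -3.31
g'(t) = 0.880000000000000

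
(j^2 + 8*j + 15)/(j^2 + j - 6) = (j + 5)/(j - 2)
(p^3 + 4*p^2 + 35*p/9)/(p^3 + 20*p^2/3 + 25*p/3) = (p + 7/3)/(p + 5)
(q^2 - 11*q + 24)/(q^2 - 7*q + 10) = (q^2 - 11*q + 24)/(q^2 - 7*q + 10)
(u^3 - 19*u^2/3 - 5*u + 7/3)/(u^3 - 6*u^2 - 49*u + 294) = (u^2 + 2*u/3 - 1/3)/(u^2 + u - 42)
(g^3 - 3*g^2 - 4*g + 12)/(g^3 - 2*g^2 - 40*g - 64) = (g^2 - 5*g + 6)/(g^2 - 4*g - 32)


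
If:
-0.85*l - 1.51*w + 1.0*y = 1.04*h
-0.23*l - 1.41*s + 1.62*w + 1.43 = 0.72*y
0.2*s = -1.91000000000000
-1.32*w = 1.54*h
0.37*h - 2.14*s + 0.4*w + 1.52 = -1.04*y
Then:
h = 16.45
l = -9.08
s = -9.55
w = -19.19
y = -19.58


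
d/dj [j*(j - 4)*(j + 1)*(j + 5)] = 4*j^3 + 6*j^2 - 38*j - 20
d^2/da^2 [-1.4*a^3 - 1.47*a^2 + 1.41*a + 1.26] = -8.4*a - 2.94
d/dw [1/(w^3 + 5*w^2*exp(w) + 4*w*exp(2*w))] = (-5*w^2*exp(w) - 3*w^2 - 8*w*exp(2*w) - 10*w*exp(w) - 4*exp(2*w))/(w^2*(w^2 + 5*w*exp(w) + 4*exp(2*w))^2)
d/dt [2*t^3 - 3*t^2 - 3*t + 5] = 6*t^2 - 6*t - 3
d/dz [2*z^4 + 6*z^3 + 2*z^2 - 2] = 2*z*(4*z^2 + 9*z + 2)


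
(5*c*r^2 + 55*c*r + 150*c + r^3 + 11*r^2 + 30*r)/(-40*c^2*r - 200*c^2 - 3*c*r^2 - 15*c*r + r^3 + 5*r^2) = (r + 6)/(-8*c + r)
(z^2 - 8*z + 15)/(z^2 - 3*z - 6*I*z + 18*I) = (z - 5)/(z - 6*I)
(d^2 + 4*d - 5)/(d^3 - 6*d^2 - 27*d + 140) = (d - 1)/(d^2 - 11*d + 28)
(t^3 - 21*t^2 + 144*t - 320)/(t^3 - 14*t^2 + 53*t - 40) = (t - 8)/(t - 1)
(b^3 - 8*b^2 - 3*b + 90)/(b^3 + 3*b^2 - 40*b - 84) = (b^2 - 2*b - 15)/(b^2 + 9*b + 14)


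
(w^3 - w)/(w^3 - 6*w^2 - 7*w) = (w - 1)/(w - 7)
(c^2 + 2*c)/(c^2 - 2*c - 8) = c/(c - 4)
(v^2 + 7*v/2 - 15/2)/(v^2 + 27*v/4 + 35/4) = 2*(2*v - 3)/(4*v + 7)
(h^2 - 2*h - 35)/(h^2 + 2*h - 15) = (h - 7)/(h - 3)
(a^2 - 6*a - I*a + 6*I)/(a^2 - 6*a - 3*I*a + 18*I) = (a - I)/(a - 3*I)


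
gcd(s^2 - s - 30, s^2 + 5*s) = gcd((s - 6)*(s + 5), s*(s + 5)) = s + 5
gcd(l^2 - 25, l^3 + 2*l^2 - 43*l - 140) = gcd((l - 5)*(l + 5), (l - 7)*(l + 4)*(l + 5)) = l + 5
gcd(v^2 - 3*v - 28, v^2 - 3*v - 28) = v^2 - 3*v - 28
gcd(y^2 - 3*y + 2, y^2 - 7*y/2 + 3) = y - 2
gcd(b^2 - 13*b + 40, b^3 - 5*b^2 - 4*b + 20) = b - 5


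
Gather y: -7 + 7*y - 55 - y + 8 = 6*y - 54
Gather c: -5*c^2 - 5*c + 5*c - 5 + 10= 5 - 5*c^2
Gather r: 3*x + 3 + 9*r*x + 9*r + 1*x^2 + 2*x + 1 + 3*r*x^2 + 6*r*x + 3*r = r*(3*x^2 + 15*x + 12) + x^2 + 5*x + 4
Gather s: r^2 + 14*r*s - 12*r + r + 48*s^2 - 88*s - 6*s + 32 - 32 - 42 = r^2 - 11*r + 48*s^2 + s*(14*r - 94) - 42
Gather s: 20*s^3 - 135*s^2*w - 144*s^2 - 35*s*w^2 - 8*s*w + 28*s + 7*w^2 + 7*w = 20*s^3 + s^2*(-135*w - 144) + s*(-35*w^2 - 8*w + 28) + 7*w^2 + 7*w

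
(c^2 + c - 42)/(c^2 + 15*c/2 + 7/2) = 2*(c - 6)/(2*c + 1)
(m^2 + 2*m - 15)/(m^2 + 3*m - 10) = (m - 3)/(m - 2)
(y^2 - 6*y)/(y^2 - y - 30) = y/(y + 5)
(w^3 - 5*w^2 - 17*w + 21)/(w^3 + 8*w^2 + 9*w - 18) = (w - 7)/(w + 6)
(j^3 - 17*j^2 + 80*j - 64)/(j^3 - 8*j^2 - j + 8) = (j - 8)/(j + 1)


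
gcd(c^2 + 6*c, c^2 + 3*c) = c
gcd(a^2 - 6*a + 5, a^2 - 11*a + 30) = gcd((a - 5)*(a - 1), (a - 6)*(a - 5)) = a - 5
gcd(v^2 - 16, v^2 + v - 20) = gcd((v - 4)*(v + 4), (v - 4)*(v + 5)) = v - 4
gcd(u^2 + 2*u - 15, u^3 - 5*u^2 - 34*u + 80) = u + 5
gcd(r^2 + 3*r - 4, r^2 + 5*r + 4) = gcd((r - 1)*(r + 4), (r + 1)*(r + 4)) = r + 4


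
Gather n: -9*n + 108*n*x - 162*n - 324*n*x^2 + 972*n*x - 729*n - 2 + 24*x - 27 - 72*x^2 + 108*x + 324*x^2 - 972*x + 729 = n*(-324*x^2 + 1080*x - 900) + 252*x^2 - 840*x + 700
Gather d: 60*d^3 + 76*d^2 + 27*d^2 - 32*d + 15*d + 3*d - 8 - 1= 60*d^3 + 103*d^2 - 14*d - 9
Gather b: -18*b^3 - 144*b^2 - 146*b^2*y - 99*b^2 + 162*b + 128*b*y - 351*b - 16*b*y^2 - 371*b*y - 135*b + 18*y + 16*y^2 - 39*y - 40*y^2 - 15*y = -18*b^3 + b^2*(-146*y - 243) + b*(-16*y^2 - 243*y - 324) - 24*y^2 - 36*y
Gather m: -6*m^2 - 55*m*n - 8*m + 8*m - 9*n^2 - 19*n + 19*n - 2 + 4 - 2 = -6*m^2 - 55*m*n - 9*n^2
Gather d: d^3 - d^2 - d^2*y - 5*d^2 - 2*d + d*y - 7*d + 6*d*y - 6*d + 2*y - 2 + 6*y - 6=d^3 + d^2*(-y - 6) + d*(7*y - 15) + 8*y - 8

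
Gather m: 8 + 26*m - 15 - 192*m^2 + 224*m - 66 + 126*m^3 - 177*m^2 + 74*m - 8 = 126*m^3 - 369*m^2 + 324*m - 81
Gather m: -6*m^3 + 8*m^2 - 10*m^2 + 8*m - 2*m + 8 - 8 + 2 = -6*m^3 - 2*m^2 + 6*m + 2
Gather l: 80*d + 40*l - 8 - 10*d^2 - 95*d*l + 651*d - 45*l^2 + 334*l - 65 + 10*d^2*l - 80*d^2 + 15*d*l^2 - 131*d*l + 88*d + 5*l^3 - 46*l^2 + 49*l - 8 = -90*d^2 + 819*d + 5*l^3 + l^2*(15*d - 91) + l*(10*d^2 - 226*d + 423) - 81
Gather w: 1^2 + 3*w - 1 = 3*w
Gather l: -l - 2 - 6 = -l - 8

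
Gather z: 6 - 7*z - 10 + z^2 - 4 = z^2 - 7*z - 8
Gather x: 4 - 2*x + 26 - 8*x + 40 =70 - 10*x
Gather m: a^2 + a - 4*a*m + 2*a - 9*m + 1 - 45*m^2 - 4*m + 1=a^2 + 3*a - 45*m^2 + m*(-4*a - 13) + 2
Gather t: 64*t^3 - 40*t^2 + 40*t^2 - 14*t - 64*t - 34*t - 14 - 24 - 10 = 64*t^3 - 112*t - 48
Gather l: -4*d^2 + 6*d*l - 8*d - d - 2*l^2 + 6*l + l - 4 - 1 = -4*d^2 - 9*d - 2*l^2 + l*(6*d + 7) - 5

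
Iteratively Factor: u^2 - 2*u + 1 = (u - 1)*(u - 1)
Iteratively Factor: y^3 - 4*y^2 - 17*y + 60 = (y - 3)*(y^2 - y - 20) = (y - 5)*(y - 3)*(y + 4)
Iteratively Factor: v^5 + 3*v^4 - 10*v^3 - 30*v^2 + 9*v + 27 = (v + 3)*(v^4 - 10*v^2 + 9) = (v + 1)*(v + 3)*(v^3 - v^2 - 9*v + 9) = (v + 1)*(v + 3)^2*(v^2 - 4*v + 3) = (v - 1)*(v + 1)*(v + 3)^2*(v - 3)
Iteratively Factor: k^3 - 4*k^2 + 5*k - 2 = (k - 2)*(k^2 - 2*k + 1) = (k - 2)*(k - 1)*(k - 1)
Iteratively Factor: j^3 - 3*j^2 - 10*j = (j)*(j^2 - 3*j - 10) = j*(j - 5)*(j + 2)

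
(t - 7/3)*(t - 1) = t^2 - 10*t/3 + 7/3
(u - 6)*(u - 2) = u^2 - 8*u + 12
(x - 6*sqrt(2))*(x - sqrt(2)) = x^2 - 7*sqrt(2)*x + 12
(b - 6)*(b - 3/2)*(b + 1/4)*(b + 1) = b^4 - 25*b^3/4 - b^2/8 + 75*b/8 + 9/4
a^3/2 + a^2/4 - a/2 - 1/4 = (a/2 + 1/2)*(a - 1)*(a + 1/2)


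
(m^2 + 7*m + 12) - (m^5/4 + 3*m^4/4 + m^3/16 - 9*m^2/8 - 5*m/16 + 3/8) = -m^5/4 - 3*m^4/4 - m^3/16 + 17*m^2/8 + 117*m/16 + 93/8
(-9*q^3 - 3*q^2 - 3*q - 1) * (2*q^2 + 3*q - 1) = -18*q^5 - 33*q^4 - 6*q^3 - 8*q^2 + 1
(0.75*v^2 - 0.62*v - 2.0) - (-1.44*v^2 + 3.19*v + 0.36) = 2.19*v^2 - 3.81*v - 2.36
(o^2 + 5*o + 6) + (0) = o^2 + 5*o + 6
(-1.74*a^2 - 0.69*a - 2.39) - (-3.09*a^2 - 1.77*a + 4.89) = 1.35*a^2 + 1.08*a - 7.28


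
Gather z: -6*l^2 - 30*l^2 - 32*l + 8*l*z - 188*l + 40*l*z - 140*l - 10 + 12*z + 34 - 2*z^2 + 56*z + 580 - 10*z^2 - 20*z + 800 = -36*l^2 - 360*l - 12*z^2 + z*(48*l + 48) + 1404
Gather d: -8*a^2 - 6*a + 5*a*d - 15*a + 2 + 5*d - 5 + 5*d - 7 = -8*a^2 - 21*a + d*(5*a + 10) - 10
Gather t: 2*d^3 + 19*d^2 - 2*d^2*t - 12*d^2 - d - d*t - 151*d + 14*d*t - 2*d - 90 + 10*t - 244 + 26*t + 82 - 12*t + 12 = 2*d^3 + 7*d^2 - 154*d + t*(-2*d^2 + 13*d + 24) - 240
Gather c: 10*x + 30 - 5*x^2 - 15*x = -5*x^2 - 5*x + 30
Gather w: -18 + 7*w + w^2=w^2 + 7*w - 18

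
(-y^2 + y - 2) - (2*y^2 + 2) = -3*y^2 + y - 4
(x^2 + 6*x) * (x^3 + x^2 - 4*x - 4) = x^5 + 7*x^4 + 2*x^3 - 28*x^2 - 24*x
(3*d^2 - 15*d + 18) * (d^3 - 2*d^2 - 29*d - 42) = 3*d^5 - 21*d^4 - 39*d^3 + 273*d^2 + 108*d - 756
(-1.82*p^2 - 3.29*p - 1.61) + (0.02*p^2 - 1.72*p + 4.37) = -1.8*p^2 - 5.01*p + 2.76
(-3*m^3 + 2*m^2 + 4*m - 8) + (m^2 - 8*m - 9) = -3*m^3 + 3*m^2 - 4*m - 17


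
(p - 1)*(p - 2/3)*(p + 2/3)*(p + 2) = p^4 + p^3 - 22*p^2/9 - 4*p/9 + 8/9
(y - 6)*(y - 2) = y^2 - 8*y + 12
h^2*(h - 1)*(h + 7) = h^4 + 6*h^3 - 7*h^2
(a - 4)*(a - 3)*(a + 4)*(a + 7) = a^4 + 4*a^3 - 37*a^2 - 64*a + 336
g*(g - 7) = g^2 - 7*g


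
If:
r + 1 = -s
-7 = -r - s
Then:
No Solution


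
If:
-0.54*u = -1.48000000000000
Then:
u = 2.74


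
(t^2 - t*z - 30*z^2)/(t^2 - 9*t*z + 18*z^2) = (-t - 5*z)/(-t + 3*z)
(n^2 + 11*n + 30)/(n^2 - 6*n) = (n^2 + 11*n + 30)/(n*(n - 6))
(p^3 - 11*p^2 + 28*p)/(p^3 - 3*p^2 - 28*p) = (p - 4)/(p + 4)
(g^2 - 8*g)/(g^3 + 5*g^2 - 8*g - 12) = g*(g - 8)/(g^3 + 5*g^2 - 8*g - 12)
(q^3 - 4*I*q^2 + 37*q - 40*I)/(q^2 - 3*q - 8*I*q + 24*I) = (q^2 + 4*I*q + 5)/(q - 3)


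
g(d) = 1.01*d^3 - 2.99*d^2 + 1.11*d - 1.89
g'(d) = 3.03*d^2 - 5.98*d + 1.11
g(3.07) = 2.56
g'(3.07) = 11.31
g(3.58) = 10.10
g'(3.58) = 18.54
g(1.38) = -3.40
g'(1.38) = -1.37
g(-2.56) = -41.27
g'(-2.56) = 36.28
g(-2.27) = -31.63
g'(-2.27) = 30.30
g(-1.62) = -15.83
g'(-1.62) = 18.75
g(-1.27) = -10.19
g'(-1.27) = 13.59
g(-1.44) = -12.70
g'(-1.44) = 16.00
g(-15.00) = -4100.04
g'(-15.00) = 772.56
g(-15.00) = -4100.04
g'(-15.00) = 772.56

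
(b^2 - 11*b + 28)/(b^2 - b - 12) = (b - 7)/(b + 3)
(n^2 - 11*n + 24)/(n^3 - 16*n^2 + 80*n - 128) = (n - 3)/(n^2 - 8*n + 16)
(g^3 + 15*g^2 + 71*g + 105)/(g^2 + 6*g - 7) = (g^2 + 8*g + 15)/(g - 1)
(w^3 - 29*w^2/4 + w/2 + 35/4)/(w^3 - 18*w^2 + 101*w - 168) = (4*w^2 - w - 5)/(4*(w^2 - 11*w + 24))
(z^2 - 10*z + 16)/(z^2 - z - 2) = (z - 8)/(z + 1)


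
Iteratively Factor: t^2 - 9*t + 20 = (t - 5)*(t - 4)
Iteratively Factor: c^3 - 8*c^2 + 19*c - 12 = (c - 1)*(c^2 - 7*c + 12) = (c - 4)*(c - 1)*(c - 3)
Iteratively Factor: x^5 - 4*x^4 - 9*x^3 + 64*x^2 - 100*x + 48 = (x + 4)*(x^4 - 8*x^3 + 23*x^2 - 28*x + 12) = (x - 1)*(x + 4)*(x^3 - 7*x^2 + 16*x - 12) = (x - 2)*(x - 1)*(x + 4)*(x^2 - 5*x + 6) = (x - 2)^2*(x - 1)*(x + 4)*(x - 3)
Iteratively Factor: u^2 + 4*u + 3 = (u + 3)*(u + 1)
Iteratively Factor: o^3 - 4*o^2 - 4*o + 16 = (o - 4)*(o^2 - 4) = (o - 4)*(o - 2)*(o + 2)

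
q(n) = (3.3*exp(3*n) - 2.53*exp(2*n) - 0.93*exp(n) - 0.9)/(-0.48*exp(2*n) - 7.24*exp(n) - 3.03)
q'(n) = (0.96*exp(2*n) + 7.24*exp(n))*(3.3*exp(3*n) - 2.53*exp(2*n) - 0.93*exp(n) - 0.9)/(-0.48*exp(2*n) - 7.24*exp(n) - 3.03)^2 + (9.9*exp(3*n) - 5.06*exp(2*n) - 0.93*exp(n))/(-0.48*exp(2*n) - 7.24*exp(n) - 3.03)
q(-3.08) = 0.28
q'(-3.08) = -0.01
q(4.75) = -697.95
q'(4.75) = -783.75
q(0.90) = -1.29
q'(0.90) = -3.54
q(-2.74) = 0.28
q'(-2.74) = -0.01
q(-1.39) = 0.25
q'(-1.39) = -0.02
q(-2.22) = 0.27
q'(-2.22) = -0.02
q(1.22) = -2.88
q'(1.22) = -6.69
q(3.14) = -92.20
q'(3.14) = -132.94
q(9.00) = -55599.93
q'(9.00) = -55708.51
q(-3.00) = 0.28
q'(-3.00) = -0.01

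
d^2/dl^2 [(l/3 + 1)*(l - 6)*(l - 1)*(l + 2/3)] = 4*l^2 - 20*l/3 - 106/9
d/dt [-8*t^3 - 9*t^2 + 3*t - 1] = -24*t^2 - 18*t + 3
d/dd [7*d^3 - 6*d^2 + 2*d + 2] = 21*d^2 - 12*d + 2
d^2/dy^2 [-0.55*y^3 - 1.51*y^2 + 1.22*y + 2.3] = -3.3*y - 3.02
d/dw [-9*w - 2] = -9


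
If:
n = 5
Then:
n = 5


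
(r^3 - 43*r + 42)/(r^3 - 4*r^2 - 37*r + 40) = (r^2 + r - 42)/(r^2 - 3*r - 40)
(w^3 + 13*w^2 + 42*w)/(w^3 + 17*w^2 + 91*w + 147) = w*(w + 6)/(w^2 + 10*w + 21)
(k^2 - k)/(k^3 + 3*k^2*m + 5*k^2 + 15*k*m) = (k - 1)/(k^2 + 3*k*m + 5*k + 15*m)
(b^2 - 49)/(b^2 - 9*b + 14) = (b + 7)/(b - 2)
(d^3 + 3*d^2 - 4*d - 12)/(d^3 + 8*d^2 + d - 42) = (d + 2)/(d + 7)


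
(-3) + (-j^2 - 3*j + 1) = -j^2 - 3*j - 2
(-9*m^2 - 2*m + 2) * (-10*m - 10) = 90*m^3 + 110*m^2 - 20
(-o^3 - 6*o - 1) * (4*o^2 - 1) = -4*o^5 - 23*o^3 - 4*o^2 + 6*o + 1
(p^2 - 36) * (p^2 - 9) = p^4 - 45*p^2 + 324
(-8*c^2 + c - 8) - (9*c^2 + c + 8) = -17*c^2 - 16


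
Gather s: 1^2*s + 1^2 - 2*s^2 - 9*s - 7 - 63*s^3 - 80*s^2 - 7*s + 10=-63*s^3 - 82*s^2 - 15*s + 4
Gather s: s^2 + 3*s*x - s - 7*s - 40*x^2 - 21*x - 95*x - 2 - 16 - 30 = s^2 + s*(3*x - 8) - 40*x^2 - 116*x - 48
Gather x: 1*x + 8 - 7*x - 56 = -6*x - 48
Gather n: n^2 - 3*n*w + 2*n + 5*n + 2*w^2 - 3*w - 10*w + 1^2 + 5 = n^2 + n*(7 - 3*w) + 2*w^2 - 13*w + 6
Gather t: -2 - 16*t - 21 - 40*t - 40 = -56*t - 63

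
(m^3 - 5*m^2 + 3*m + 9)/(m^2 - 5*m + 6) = (m^2 - 2*m - 3)/(m - 2)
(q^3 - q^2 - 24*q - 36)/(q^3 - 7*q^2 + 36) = (q + 3)/(q - 3)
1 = 1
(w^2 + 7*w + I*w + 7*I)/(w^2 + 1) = (w + 7)/(w - I)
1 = 1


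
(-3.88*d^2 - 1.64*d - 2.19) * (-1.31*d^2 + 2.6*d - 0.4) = 5.0828*d^4 - 7.9396*d^3 + 0.1569*d^2 - 5.038*d + 0.876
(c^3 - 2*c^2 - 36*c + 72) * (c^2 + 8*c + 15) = c^5 + 6*c^4 - 37*c^3 - 246*c^2 + 36*c + 1080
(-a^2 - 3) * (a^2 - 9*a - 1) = -a^4 + 9*a^3 - 2*a^2 + 27*a + 3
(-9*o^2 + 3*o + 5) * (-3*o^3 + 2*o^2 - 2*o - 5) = 27*o^5 - 27*o^4 + 9*o^3 + 49*o^2 - 25*o - 25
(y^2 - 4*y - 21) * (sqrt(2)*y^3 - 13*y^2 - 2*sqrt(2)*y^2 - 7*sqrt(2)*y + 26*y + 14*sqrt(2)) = sqrt(2)*y^5 - 13*y^4 - 6*sqrt(2)*y^4 - 20*sqrt(2)*y^3 + 78*y^3 + 84*sqrt(2)*y^2 + 169*y^2 - 546*y + 91*sqrt(2)*y - 294*sqrt(2)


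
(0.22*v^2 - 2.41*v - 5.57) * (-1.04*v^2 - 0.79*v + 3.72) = -0.2288*v^4 + 2.3326*v^3 + 8.5151*v^2 - 4.5649*v - 20.7204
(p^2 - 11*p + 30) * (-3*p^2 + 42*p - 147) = -3*p^4 + 75*p^3 - 699*p^2 + 2877*p - 4410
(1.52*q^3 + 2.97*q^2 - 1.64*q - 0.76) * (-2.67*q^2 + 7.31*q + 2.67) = -4.0584*q^5 + 3.1813*q^4 + 30.1479*q^3 - 2.0293*q^2 - 9.9344*q - 2.0292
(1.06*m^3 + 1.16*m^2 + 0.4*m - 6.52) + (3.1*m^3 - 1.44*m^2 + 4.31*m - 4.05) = 4.16*m^3 - 0.28*m^2 + 4.71*m - 10.57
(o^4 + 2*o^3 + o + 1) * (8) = 8*o^4 + 16*o^3 + 8*o + 8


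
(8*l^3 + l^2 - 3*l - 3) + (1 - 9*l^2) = 8*l^3 - 8*l^2 - 3*l - 2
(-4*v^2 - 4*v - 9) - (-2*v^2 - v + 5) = -2*v^2 - 3*v - 14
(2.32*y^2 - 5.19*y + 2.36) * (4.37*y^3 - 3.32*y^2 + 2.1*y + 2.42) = 10.1384*y^5 - 30.3827*y^4 + 32.416*y^3 - 13.1198*y^2 - 7.6038*y + 5.7112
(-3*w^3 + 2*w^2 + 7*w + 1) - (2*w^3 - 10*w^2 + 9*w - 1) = -5*w^3 + 12*w^2 - 2*w + 2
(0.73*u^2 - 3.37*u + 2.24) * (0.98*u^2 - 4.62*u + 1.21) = 0.7154*u^4 - 6.6752*u^3 + 18.6479*u^2 - 14.4265*u + 2.7104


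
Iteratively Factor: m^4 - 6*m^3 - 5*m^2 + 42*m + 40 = (m - 4)*(m^3 - 2*m^2 - 13*m - 10) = (m - 4)*(m + 2)*(m^2 - 4*m - 5) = (m - 4)*(m + 1)*(m + 2)*(m - 5)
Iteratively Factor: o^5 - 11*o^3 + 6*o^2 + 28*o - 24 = (o - 2)*(o^4 + 2*o^3 - 7*o^2 - 8*o + 12) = (o - 2)*(o + 2)*(o^3 - 7*o + 6) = (o - 2)*(o + 2)*(o + 3)*(o^2 - 3*o + 2) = (o - 2)*(o - 1)*(o + 2)*(o + 3)*(o - 2)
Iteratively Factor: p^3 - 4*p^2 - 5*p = (p + 1)*(p^2 - 5*p) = p*(p + 1)*(p - 5)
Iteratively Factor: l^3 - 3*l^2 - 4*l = (l + 1)*(l^2 - 4*l) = (l - 4)*(l + 1)*(l)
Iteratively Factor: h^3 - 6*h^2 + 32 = (h - 4)*(h^2 - 2*h - 8) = (h - 4)*(h + 2)*(h - 4)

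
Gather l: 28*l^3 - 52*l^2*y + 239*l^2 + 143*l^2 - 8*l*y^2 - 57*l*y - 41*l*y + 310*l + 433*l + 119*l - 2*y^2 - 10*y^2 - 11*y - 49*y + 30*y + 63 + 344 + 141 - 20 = 28*l^3 + l^2*(382 - 52*y) + l*(-8*y^2 - 98*y + 862) - 12*y^2 - 30*y + 528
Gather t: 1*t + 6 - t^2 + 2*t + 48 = -t^2 + 3*t + 54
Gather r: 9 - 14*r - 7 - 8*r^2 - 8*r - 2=-8*r^2 - 22*r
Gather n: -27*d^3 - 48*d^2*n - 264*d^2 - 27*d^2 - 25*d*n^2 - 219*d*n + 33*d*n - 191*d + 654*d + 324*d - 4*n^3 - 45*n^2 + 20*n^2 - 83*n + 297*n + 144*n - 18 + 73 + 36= -27*d^3 - 291*d^2 + 787*d - 4*n^3 + n^2*(-25*d - 25) + n*(-48*d^2 - 186*d + 358) + 91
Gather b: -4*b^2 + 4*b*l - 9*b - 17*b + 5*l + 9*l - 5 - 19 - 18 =-4*b^2 + b*(4*l - 26) + 14*l - 42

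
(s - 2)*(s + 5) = s^2 + 3*s - 10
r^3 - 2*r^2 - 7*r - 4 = (r - 4)*(r + 1)^2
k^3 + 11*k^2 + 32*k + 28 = (k + 2)^2*(k + 7)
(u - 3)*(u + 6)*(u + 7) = u^3 + 10*u^2 + 3*u - 126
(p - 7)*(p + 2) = p^2 - 5*p - 14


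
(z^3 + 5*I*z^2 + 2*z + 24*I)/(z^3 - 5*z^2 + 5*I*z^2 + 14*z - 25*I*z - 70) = (z^2 + 7*I*z - 12)/(z^2 + z*(-5 + 7*I) - 35*I)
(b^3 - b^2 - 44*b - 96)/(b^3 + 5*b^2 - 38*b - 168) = (b^2 - 5*b - 24)/(b^2 + b - 42)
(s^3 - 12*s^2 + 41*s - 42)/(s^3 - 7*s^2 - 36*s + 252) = (s^2 - 5*s + 6)/(s^2 - 36)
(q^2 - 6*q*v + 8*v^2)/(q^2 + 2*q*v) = (q^2 - 6*q*v + 8*v^2)/(q*(q + 2*v))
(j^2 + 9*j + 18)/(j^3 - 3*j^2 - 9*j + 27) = (j + 6)/(j^2 - 6*j + 9)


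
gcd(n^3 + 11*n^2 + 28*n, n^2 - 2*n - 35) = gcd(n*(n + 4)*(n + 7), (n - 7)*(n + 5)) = 1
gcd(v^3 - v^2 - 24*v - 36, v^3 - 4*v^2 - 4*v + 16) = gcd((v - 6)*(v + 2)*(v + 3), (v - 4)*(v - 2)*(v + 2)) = v + 2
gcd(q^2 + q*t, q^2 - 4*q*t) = q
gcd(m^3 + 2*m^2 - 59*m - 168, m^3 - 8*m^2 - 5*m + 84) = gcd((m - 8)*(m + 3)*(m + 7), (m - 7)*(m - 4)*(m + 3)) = m + 3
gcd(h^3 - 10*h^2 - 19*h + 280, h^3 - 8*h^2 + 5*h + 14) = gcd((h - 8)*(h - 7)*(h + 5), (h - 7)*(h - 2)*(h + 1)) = h - 7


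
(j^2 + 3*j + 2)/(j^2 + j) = (j + 2)/j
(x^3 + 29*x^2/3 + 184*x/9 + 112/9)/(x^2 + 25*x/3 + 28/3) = x + 4/3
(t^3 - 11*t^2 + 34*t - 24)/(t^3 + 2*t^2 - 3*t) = (t^2 - 10*t + 24)/(t*(t + 3))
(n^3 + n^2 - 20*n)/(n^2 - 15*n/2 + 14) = 2*n*(n + 5)/(2*n - 7)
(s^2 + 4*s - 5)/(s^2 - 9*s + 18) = (s^2 + 4*s - 5)/(s^2 - 9*s + 18)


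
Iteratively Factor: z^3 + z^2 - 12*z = (z - 3)*(z^2 + 4*z) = z*(z - 3)*(z + 4)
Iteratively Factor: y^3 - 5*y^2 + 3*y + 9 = (y + 1)*(y^2 - 6*y + 9) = (y - 3)*(y + 1)*(y - 3)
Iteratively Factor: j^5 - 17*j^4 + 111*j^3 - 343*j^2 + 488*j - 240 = (j - 4)*(j^4 - 13*j^3 + 59*j^2 - 107*j + 60) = (j - 4)*(j - 3)*(j^3 - 10*j^2 + 29*j - 20) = (j - 4)^2*(j - 3)*(j^2 - 6*j + 5) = (j - 5)*(j - 4)^2*(j - 3)*(j - 1)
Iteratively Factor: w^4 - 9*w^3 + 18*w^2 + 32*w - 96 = (w - 4)*(w^3 - 5*w^2 - 2*w + 24) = (w - 4)*(w + 2)*(w^2 - 7*w + 12) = (w - 4)^2*(w + 2)*(w - 3)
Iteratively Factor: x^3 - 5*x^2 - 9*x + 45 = (x + 3)*(x^2 - 8*x + 15) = (x - 5)*(x + 3)*(x - 3)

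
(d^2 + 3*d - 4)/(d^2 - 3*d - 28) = (d - 1)/(d - 7)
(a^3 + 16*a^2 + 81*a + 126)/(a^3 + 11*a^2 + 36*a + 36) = (a + 7)/(a + 2)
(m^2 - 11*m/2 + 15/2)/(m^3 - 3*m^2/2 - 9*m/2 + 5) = (m - 3)/(m^2 + m - 2)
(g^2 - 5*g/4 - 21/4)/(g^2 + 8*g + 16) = (4*g^2 - 5*g - 21)/(4*(g^2 + 8*g + 16))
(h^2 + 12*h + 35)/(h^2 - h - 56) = (h + 5)/(h - 8)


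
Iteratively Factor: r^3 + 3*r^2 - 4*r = (r + 4)*(r^2 - r) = (r - 1)*(r + 4)*(r)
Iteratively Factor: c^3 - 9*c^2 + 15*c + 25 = (c - 5)*(c^2 - 4*c - 5) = (c - 5)*(c + 1)*(c - 5)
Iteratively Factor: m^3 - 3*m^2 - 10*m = (m)*(m^2 - 3*m - 10) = m*(m + 2)*(m - 5)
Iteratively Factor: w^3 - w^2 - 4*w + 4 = (w - 2)*(w^2 + w - 2) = (w - 2)*(w - 1)*(w + 2)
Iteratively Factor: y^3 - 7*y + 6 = (y + 3)*(y^2 - 3*y + 2) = (y - 1)*(y + 3)*(y - 2)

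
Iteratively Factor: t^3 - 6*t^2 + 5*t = (t - 5)*(t^2 - t) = t*(t - 5)*(t - 1)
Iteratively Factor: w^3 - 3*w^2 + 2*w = (w - 2)*(w^2 - w) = (w - 2)*(w - 1)*(w)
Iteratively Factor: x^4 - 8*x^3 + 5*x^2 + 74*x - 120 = (x + 3)*(x^3 - 11*x^2 + 38*x - 40) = (x - 2)*(x + 3)*(x^2 - 9*x + 20) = (x - 5)*(x - 2)*(x + 3)*(x - 4)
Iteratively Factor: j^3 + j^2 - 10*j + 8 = (j - 2)*(j^2 + 3*j - 4) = (j - 2)*(j - 1)*(j + 4)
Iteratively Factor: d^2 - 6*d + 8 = (d - 4)*(d - 2)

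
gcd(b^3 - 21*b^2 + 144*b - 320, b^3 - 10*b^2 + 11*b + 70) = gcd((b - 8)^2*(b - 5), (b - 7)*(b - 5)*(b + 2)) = b - 5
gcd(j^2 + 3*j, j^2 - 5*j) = j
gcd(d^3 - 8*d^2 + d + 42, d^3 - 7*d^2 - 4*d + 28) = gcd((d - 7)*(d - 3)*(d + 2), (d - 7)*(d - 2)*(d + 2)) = d^2 - 5*d - 14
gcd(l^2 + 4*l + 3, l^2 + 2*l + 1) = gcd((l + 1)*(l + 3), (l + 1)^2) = l + 1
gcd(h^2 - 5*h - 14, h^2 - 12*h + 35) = h - 7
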